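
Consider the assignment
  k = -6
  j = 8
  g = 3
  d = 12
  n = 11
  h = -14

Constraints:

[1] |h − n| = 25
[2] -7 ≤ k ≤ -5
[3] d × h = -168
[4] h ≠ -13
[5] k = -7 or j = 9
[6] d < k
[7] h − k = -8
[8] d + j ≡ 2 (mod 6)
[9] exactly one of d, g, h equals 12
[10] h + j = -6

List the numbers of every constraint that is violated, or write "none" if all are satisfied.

[1] |-14 − 11| = 25  true
[2] k = -6 lies in [-7, -5]  true
[3] d × h = 12 × (-14) = -168  true
[4] h = -14, and -14 ≠ -13  true
[5] k = -6 ≠ -7 and j = 8 ≠ 9; both disjuncts false  false
[6] d = 12, k = -6; 12 ≥ -6 (want <)  false
[7] h − k = -14 − (-6) = -8  true
[8] d + j = 20; 20 mod 6 = 2  true
[9] d=12, g=3, h=-14; 1 of them equals 12  true
[10] h + j = -14 + 8 = -6  true

The assignment fails constraints 5 and 6.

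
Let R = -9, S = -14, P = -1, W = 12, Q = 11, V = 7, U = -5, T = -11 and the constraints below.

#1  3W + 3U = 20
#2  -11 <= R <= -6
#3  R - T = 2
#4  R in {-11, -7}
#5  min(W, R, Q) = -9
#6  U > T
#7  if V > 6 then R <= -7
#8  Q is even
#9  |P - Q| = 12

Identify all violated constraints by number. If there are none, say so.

#1 3W + 3U = 3(12) + 3(-5) = 21, not 20  ✗
#2 R = -9 lies in [-11, -6]  ✓
#3 R - T = -9 - (-11) = 2  ✓
#4 R = -9 is not in {-11, -7}  ✗
#5 min(12, -9, 11) = -9  ✓
#6 U = -5, T = -11; -5 > -11  ✓
#7 V = 7 > 6, so we need R ≤ -7; R = -9 ≤ -7  ✓
#8 Q = 11 is odd  ✗
#9 |-1 - 11| = 12  ✓

The assignment fails constraints 1, 4, and 8.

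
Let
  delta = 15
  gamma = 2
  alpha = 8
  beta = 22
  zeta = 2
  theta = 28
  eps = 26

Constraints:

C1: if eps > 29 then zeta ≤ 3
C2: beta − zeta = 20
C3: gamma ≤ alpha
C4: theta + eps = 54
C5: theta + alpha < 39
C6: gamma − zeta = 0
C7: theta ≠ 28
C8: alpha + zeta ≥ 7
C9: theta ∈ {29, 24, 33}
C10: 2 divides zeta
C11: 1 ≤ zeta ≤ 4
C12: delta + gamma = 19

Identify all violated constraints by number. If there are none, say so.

Constraints 7, 9, 12 are violated.

C1: eps = 26, not > 29; antecedent false, conditional vacuously true  OK
C2: beta − zeta = 22 − 2 = 20  OK
C3: gamma = 2, alpha = 8; 2 ≤ 8  OK
C4: theta + eps = 28 + 26 = 54  OK
C5: theta + alpha = 28 + 8 = 36; 36 < 39  OK
C6: gamma − zeta = 2 − 2 = 0  OK
C7: theta = 28, but 28 is required to differ  FAIL
C8: alpha + zeta = 8 + 2 = 10; 10 ≥ 7  OK
C9: theta = 28 is not in {29, 24, 33}  FAIL
C10: 2 / 2 = 1, so 2 divides 2  OK
C11: zeta = 2 lies in [1, 4]  OK
C12: delta + gamma = 15 + 2 = 17, not 19  FAIL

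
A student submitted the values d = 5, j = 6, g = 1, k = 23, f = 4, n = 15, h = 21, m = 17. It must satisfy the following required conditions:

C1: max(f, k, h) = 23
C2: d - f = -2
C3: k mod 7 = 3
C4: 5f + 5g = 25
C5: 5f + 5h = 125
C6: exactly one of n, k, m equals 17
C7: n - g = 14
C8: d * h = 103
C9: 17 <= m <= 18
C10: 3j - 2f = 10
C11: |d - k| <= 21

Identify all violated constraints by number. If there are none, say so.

C1: max(4, 23, 21) = 23  holds
C2: d - f = 5 - 4 = 1, not -2  fails
C3: 23 mod 7 = 2, not 3  fails
C4: 5f + 5g = 5(4) + 5(1) = 25  holds
C5: 5f + 5h = 5(4) + 5(21) = 125  holds
C6: n=15, k=23, m=17; 1 of them equals 17  holds
C7: n - g = 15 - 1 = 14  holds
C8: d * h = 5 * 21 = 105, not 103  fails
C9: m = 17 lies in [17, 18]  holds
C10: 3j - 2f = 3(6) - 2(4) = 10  holds
C11: |5 - 23| = 18; 18 ≤ 21  holds

No — constraints 2, 3, and 8 are not satisfied.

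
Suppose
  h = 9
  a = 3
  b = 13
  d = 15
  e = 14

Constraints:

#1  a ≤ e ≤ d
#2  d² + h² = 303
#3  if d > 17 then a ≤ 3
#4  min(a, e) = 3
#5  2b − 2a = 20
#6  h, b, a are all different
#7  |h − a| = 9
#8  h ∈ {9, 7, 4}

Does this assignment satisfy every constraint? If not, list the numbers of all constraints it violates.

#1 values 3 ≤ 14 ≤ 15  ✓
#2 d² + h² = 15² + 9² = 225 + 81 = 306, not 303  ✗
#3 d = 15, not > 17; antecedent false, conditional vacuously true  ✓
#4 min(3, 14) = 3  ✓
#5 2b − 2a = 2(13) − 2(3) = 20  ✓
#6 values 9, 13, 3 are pairwise distinct  ✓
#7 |9 − 3| = 6, not 9  ✗
#8 h = 9 is in {9, 7, 4}  ✓

Constraints 2, 7 do not hold.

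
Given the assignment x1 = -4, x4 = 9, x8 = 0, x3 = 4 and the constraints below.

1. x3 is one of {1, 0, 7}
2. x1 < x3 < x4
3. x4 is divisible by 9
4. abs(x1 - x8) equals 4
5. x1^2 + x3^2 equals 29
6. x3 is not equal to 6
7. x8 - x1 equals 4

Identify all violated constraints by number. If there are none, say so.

1. x3 = 4 is not in {1, 0, 7} — does not hold.
2. values -4 < 4 < 9 — holds.
3. 9 / 9 = 1, so 9 divides 9 — holds.
4. abs(-4 - 0) = 4 — holds.
5. x1^2 + x3^2 = (-4)^2 + 4^2 = 16 + 16 = 32, not 29 — does not hold.
6. x3 = 4, and 4 ≠ 6 — holds.
7. x8 - x1 = 0 - (-4) = 4 — holds.

The assignment fails constraints 1 and 5.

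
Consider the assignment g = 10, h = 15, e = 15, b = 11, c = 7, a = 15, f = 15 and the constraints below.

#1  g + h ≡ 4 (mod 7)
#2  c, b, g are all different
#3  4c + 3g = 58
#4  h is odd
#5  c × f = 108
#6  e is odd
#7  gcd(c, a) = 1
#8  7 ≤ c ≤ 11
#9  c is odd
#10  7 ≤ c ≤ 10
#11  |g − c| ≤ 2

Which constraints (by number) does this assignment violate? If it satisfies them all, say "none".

#1 g + h = 25; 25 mod 7 = 4  yes
#2 values 7, 11, 10 are pairwise distinct  yes
#3 4c + 3g = 4(7) + 3(10) = 58  yes
#4 h = 15 is odd  yes
#5 c × f = 7 × 15 = 105, not 108  no
#6 e = 15 is odd  yes
#7 gcd(7, 15) = 1  yes
#8 c = 7 lies in [7, 11]  yes
#9 c = 7 is odd  yes
#10 c = 7 lies in [7, 10]  yes
#11 |10 − 7| = 3; 3 > 2, exceeds bound 2  no

Violated: 5, 11.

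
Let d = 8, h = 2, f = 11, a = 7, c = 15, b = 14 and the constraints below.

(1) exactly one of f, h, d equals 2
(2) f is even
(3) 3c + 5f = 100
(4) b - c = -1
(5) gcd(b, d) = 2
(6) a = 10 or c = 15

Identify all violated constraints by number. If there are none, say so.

Constraint 2 is violated.

(1) f=11, h=2, d=8; 1 of them equals 2 — satisfied.
(2) f = 11 is odd — violated.
(3) 3c + 5f = 3(15) + 5(11) = 100 — satisfied.
(4) b - c = 14 - 15 = -1 — satisfied.
(5) gcd(14, 8) = 2 — satisfied.
(6) a = 7 ≠ 10, but c = 15 = 15 (second disjunct) — satisfied.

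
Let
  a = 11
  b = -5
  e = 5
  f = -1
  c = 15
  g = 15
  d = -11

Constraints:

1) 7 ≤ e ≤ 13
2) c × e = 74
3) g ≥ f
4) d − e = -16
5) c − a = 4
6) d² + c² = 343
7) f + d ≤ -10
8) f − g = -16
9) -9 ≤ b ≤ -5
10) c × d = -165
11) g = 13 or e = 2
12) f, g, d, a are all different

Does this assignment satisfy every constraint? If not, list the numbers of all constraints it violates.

No — constraints 1, 2, 6, and 11 are not satisfied.

1) e = 5 is outside [7, 13]  ✘
2) c × e = 15 × 5 = 75, not 74  ✘
3) g = 15, f = -1; 15 ≥ -1  ✔
4) d − e = -11 − 5 = -16  ✔
5) c − a = 15 − 11 = 4  ✔
6) d² + c² = (-11)² + 15² = 121 + 225 = 346, not 343  ✘
7) f + d = -1 + (-11) = -12; -12 ≤ -10  ✔
8) f − g = -1 − 15 = -16  ✔
9) b = -5 lies in [-9, -5]  ✔
10) c × d = 15 × (-11) = -165  ✔
11) g = 15 ≠ 13 and e = 5 ≠ 2; both disjuncts false  ✘
12) values -1, 15, -11, 11 are pairwise distinct  ✔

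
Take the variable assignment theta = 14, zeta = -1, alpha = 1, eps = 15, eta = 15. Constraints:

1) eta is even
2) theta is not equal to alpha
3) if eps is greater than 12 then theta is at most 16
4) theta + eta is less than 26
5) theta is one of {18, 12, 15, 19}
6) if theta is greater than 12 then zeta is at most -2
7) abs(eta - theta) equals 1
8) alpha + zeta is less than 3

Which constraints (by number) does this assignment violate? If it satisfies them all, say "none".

The assignment fails constraints 1, 4, 5, and 6.

1) eta = 15 is odd — violated.
2) theta = 14, alpha = 1; distinct — OK.
3) eps = 15 > 12, so we need theta ≤ 16; theta = 14 ≤ 16 — OK.
4) theta + eta = 14 + 15 = 29; 29 ≥ 26, bound 26 not met — violated.
5) theta = 14 is not in {18, 12, 15, 19} — violated.
6) theta = 14 > 12, so we need zeta ≤ -2; but zeta = -1 > -2 — violated.
7) abs(15 - 14) = 1 — OK.
8) alpha + zeta = 1 + (-1) = 0; 0 < 3 — OK.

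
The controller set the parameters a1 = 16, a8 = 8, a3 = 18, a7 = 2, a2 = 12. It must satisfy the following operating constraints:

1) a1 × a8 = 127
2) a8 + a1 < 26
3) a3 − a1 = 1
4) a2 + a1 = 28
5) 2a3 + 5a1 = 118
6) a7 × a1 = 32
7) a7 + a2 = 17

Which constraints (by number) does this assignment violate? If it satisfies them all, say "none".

1) a1 × a8 = 16 × 8 = 128, not 127 — violated.
2) a8 + a1 = 8 + 16 = 24; 24 < 26 — satisfied.
3) a3 − a1 = 18 − 16 = 2, not 1 — violated.
4) a2 + a1 = 12 + 16 = 28 — satisfied.
5) 2a3 + 5a1 = 2(18) + 5(16) = 116, not 118 — violated.
6) a7 × a1 = 2 × 16 = 32 — satisfied.
7) a7 + a2 = 2 + 12 = 14, not 17 — violated.

Violated: 1, 3, 5, and 7.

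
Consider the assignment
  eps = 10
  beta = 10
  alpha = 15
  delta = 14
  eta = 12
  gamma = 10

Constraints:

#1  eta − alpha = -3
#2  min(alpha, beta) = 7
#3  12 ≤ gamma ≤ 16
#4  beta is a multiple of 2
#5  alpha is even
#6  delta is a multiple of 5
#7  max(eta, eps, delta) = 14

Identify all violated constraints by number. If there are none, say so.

Constraints 2, 3, 5, 6 do not hold.

#1 eta − alpha = 12 − 15 = -3 — OK.
#2 min(15, 10) = 10, not 7 — violated.
#3 gamma = 10 is outside [12, 16] — violated.
#4 10 / 2 = 5, so 2 divides 10 — OK.
#5 alpha = 15 is odd — violated.
#6 14 = 5×2 + 4, so 5 does not divide 14 — violated.
#7 max(12, 10, 14) = 14 — OK.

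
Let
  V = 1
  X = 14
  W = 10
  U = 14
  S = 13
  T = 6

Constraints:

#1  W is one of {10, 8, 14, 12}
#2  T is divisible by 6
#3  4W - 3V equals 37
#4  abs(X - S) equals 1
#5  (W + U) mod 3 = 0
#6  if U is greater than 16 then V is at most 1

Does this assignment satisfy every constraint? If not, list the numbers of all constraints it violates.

Yes — all constraints hold.

#1 W = 10 is in {10, 8, 14, 12} — satisfied.
#2 6 / 6 = 1, so 6 divides 6 — satisfied.
#3 4W - 3V = 4(10) - 3(1) = 37 — satisfied.
#4 abs(14 - 13) = 1 — satisfied.
#5 W + U = 24; 24 mod 3 = 0 — satisfied.
#6 U = 14, not > 16; antecedent false, conditional vacuously true — satisfied.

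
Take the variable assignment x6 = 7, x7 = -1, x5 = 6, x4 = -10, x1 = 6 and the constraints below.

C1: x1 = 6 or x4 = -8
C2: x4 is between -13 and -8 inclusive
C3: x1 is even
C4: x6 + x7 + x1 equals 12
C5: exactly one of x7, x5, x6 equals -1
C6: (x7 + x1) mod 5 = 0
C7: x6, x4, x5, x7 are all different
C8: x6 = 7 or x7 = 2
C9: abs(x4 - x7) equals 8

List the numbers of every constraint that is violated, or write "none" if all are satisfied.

No — constraint 9 is not satisfied.

C1: x1 = 6 = 6 (first disjunct)  ✓
C2: x4 = -10 lies in [-13, -8]  ✓
C3: x1 = 6 is even  ✓
C4: x6 + x7 + x1 = 7 + (-1) + 6 = 12  ✓
C5: x7=-1, x5=6, x6=7; 1 of them equals -1  ✓
C6: x7 + x1 = 5; 5 mod 5 = 0  ✓
C7: values 7, -10, 6, -1 are pairwise distinct  ✓
C8: x6 = 7 = 7 (first disjunct)  ✓
C9: abs(-10 - (-1)) = 9, not 8  ✗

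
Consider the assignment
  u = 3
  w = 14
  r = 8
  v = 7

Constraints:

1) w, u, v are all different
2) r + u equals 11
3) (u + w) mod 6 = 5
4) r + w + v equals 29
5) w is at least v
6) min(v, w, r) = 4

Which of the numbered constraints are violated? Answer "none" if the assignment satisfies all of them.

1) values 14, 3, 7 are pairwise distinct — holds.
2) r + u = 8 + 3 = 11 — holds.
3) u + w = 17; 17 mod 6 = 5 — holds.
4) r + w + v = 8 + 14 + 7 = 29 — holds.
5) w = 14, v = 7; 14 ≥ 7 — holds.
6) min(7, 14, 8) = 7, not 4 — does not hold.

The assignment fails constraint 6.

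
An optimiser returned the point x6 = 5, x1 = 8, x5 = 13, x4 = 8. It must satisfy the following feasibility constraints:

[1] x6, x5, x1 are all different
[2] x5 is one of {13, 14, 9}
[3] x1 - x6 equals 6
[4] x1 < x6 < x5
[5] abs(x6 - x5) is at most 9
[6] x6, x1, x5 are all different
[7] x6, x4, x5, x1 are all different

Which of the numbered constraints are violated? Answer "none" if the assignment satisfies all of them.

[1] values 5, 13, 8 are pairwise distinct  ✓
[2] x5 = 13 is in {13, 14, 9}  ✓
[3] x1 - x6 = 8 - 5 = 3, not 6  ✗
[4] values 8, 5, 13; x1 = 8 is not < x6 = 5  ✗
[5] abs(5 - 13) = 8; 8 ≤ 9  ✓
[6] values 5, 8, 13 are pairwise distinct  ✓
[7] x4 = x1 = 8, not all different  ✗

The assignment fails constraints 3, 4, 7.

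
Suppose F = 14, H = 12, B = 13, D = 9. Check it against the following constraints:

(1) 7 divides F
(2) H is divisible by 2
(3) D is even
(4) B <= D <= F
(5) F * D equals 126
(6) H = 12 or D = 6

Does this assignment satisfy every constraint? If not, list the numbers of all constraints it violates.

(1) 14 / 7 = 2, so 7 divides 14  ✔
(2) 12 / 2 = 6, so 2 divides 12  ✔
(3) D = 9 is odd  ✘
(4) values 13, 9, 14; B = 13 is not <= D = 9  ✘
(5) F * D = 14 * 9 = 126  ✔
(6) H = 12 = 12 (first disjunct)  ✔

The assignment fails constraints 3 and 4.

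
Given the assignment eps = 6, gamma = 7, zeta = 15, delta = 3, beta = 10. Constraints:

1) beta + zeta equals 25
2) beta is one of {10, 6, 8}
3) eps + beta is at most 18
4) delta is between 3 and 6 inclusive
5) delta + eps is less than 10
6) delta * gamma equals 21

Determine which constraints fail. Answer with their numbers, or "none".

1) beta + zeta = 10 + 15 = 25 — holds.
2) beta = 10 is in {10, 6, 8} — holds.
3) eps + beta = 6 + 10 = 16; 16 ≤ 18 — holds.
4) delta = 3 lies in [3, 6] — holds.
5) delta + eps = 3 + 6 = 9; 9 < 10 — holds.
6) delta * gamma = 3 * 7 = 21 — holds.

The assignment satisfies every constraint.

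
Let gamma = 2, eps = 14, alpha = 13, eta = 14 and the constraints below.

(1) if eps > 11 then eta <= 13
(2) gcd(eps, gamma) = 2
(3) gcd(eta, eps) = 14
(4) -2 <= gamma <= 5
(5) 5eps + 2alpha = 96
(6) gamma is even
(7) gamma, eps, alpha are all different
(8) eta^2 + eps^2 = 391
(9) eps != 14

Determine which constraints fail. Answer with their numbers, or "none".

(1) eps = 14 > 11, so we need eta ≤ 13; but eta = 14 > 13  no
(2) gcd(14, 2) = 2  yes
(3) gcd(14, 14) = 14  yes
(4) gamma = 2 lies in [-2, 5]  yes
(5) 5eps + 2alpha = 5(14) + 2(13) = 96  yes
(6) gamma = 2 is even  yes
(7) values 2, 14, 13 are pairwise distinct  yes
(8) eta^2 + eps^2 = 14^2 + 14^2 = 196 + 196 = 392, not 391  no
(9) eps = 14, but 14 is required to differ  no

Violated: 1, 8, 9.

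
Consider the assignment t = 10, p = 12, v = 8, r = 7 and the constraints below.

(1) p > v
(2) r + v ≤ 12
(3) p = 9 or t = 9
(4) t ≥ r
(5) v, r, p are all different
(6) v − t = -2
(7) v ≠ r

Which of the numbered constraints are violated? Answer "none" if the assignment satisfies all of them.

(1) p = 12, v = 8; 12 > 8 — OK.
(2) r + v = 7 + 8 = 15; 15 > 12, bound 12 not met — violated.
(3) p = 12 ≠ 9 and t = 10 ≠ 9; both disjuncts false — violated.
(4) t = 10, r = 7; 10 ≥ 7 — OK.
(5) values 8, 7, 12 are pairwise distinct — OK.
(6) v − t = 8 − 10 = -2 — OK.
(7) v = 8, r = 7; distinct — OK.

Constraints 2 and 3 are violated.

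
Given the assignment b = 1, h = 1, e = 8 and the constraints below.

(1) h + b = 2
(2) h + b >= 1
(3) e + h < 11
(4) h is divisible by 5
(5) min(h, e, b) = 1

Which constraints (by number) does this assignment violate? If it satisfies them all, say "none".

(1) h + b = 1 + 1 = 2 — holds.
(2) h + b = 1 + 1 = 2; 2 ≥ 1 — holds.
(3) e + h = 8 + 1 = 9; 9 < 11 — holds.
(4) 1 = 5*0 + 1, so 5 does not divide 1 — fails.
(5) min(1, 8, 1) = 1 — holds.

Constraint 4 does not hold.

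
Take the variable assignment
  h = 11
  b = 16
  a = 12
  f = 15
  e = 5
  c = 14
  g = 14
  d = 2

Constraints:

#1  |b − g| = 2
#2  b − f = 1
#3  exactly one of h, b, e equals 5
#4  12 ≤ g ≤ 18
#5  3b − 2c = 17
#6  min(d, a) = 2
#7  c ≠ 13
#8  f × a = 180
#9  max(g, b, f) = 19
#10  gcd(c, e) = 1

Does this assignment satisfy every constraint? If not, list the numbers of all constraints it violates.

Violated: 5 and 9.

#1 |16 − 14| = 2 — satisfied.
#2 b − f = 16 − 15 = 1 — satisfied.
#3 h=11, b=16, e=5; 1 of them equals 5 — satisfied.
#4 g = 14 lies in [12, 18] — satisfied.
#5 3b − 2c = 3(16) − 2(14) = 20, not 17 — violated.
#6 min(2, 12) = 2 — satisfied.
#7 c = 14, and 14 ≠ 13 — satisfied.
#8 f × a = 15 × 12 = 180 — satisfied.
#9 max(14, 16, 15) = 16, not 19 — violated.
#10 gcd(14, 5) = 1 — satisfied.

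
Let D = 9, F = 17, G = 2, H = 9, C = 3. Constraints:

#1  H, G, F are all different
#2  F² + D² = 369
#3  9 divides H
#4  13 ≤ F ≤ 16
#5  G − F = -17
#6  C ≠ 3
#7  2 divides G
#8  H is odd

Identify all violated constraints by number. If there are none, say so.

Constraints 2, 4, 5, 6 do not hold.

#1 values 9, 2, 17 are pairwise distinct  yes
#2 F² + D² = 17² + 9² = 289 + 81 = 370, not 369  no
#3 9 / 9 = 1, so 9 divides 9  yes
#4 F = 17 is outside [13, 16]  no
#5 G − F = 2 − 17 = -15, not -17  no
#6 C = 3, but 3 is required to differ  no
#7 2 / 2 = 1, so 2 divides 2  yes
#8 H = 9 is odd  yes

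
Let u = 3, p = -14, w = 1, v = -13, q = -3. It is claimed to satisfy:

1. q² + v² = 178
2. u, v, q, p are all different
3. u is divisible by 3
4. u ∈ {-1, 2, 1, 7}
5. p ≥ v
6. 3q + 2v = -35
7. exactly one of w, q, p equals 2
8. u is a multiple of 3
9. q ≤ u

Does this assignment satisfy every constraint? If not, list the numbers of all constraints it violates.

1. q² + v² = (-3)² + (-13)² = 9 + 169 = 178 — OK.
2. values 3, -13, -3, -14 are pairwise distinct — OK.
3. 3 / 3 = 1, so 3 divides 3 — OK.
4. u = 3 is not in {-1, 2, 1, 7} — violated.
5. p = -14, v = -13; -14 < -13 (want ≥) — violated.
6. 3q + 2v = 3(-3) + 2(-13) = -35 — OK.
7. w=1, q=-3, p=-14; 0 of them equal 2, not exactly one — violated.
8. 3 / 3 = 1, so 3 divides 3 — OK.
9. q = -3, u = 3; -3 ≤ 3 — OK.

No — constraints 4, 5, and 7 are not satisfied.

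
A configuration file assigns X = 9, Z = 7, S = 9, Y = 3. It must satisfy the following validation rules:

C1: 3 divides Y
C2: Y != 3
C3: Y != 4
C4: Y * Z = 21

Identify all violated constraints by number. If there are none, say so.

C1: 3 / 3 = 1, so 3 divides 3  true
C2: Y = 3, but 3 is required to differ  false
C3: Y = 3, and 3 ≠ 4  true
C4: Y * Z = 3 * 7 = 21  true

Constraint 2 is violated.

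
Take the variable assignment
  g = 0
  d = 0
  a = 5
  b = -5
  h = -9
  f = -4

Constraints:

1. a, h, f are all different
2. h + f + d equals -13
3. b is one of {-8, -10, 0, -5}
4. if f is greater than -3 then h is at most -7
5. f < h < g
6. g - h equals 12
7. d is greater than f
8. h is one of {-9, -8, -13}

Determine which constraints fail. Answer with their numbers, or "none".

No — constraints 5 and 6 are not satisfied.

1. values 5, -9, -4 are pairwise distinct — satisfied.
2. h + f + d = -9 + (-4) + 0 = -13 — satisfied.
3. b = -5 is in {-8, -10, 0, -5} — satisfied.
4. f = -4, not > -3; antecedent false, conditional vacuously true — satisfied.
5. values -4, -9, 0; f = -4 is not < h = -9 — violated.
6. g - h = 0 - (-9) = 9, not 12 — violated.
7. d = 0, f = -4; 0 > -4 — satisfied.
8. h = -9 is in {-9, -8, -13} — satisfied.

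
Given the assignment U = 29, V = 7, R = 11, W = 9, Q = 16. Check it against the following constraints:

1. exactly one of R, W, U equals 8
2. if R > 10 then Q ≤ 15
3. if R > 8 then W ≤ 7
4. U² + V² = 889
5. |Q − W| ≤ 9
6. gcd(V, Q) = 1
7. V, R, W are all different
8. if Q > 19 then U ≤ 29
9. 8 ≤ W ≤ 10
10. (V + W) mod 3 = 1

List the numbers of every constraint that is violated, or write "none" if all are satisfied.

The assignment fails constraints 1, 2, 3, 4.

1. R=11, W=9, U=29; 0 of them equal 8, not exactly one — does not hold.
2. R = 11 > 10, so we need Q ≤ 15; but Q = 16 > 15 — does not hold.
3. R = 11 > 8, so we need W ≤ 7; but W = 9 > 7 — does not hold.
4. U² + V² = 29² + 7² = 841 + 49 = 890, not 889 — does not hold.
5. |16 − 9| = 7; 7 ≤ 9 — holds.
6. gcd(7, 16) = 1 — holds.
7. values 7, 11, 9 are pairwise distinct — holds.
8. Q = 16, not > 19; antecedent false, conditional vacuously true — holds.
9. W = 9 lies in [8, 10] — holds.
10. V + W = 16; 16 mod 3 = 1 — holds.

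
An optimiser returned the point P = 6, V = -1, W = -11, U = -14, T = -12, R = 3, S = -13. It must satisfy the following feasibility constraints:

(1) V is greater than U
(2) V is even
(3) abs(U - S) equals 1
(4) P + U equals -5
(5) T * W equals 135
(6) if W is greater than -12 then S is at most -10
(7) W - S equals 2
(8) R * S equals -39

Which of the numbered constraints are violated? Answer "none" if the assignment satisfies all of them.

Constraints 2, 4, 5 are violated.

(1) V = -1, U = -14; -1 > -14 — holds.
(2) V = -1 is odd — does not hold.
(3) abs(-14 - (-13)) = 1 — holds.
(4) P + U = 6 + (-14) = -8, not -5 — does not hold.
(5) T * W = -12 * (-11) = 132, not 135 — does not hold.
(6) W = -11 > -12, so we need S ≤ -10; S = -13 ≤ -10 — holds.
(7) W - S = -11 - (-13) = 2 — holds.
(8) R * S = 3 * (-13) = -39 — holds.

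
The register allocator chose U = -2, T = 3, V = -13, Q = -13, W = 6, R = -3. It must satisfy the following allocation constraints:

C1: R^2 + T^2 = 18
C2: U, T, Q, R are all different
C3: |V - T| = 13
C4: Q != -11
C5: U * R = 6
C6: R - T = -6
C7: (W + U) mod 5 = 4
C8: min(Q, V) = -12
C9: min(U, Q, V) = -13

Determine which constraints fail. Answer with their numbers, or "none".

Constraints 3 and 8 are violated.

C1: R^2 + T^2 = (-3)^2 + 3^2 = 9 + 9 = 18 — holds.
C2: values -2, 3, -13, -3 are pairwise distinct — holds.
C3: |-13 - 3| = 16, not 13 — does not hold.
C4: Q = -13, and -13 ≠ -11 — holds.
C5: U * R = -2 * (-3) = 6 — holds.
C6: R - T = -3 - 3 = -6 — holds.
C7: W + U = 4; 4 mod 5 = 4 — holds.
C8: min(-13, -13) = -13, not -12 — does not hold.
C9: min(-2, -13, -13) = -13 — holds.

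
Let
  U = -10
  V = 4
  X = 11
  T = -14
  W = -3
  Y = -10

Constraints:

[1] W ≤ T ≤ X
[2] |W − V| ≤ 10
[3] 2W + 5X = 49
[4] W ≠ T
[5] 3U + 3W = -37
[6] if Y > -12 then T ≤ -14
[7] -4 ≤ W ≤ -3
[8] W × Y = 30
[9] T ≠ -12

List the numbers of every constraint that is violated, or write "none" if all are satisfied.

Violated: 1, 5.

[1] values -3, -14, 11; W = -3 is not ≤ T = -14 — violated.
[2] |-3 − 4| = 7; 7 ≤ 10 — satisfied.
[3] 2W + 5X = 2(-3) + 5(11) = 49 — satisfied.
[4] W = -3, T = -14; distinct — satisfied.
[5] 3U + 3W = 3(-10) + 3(-3) = -39, not -37 — violated.
[6] Y = -10 > -12, so we need T ≤ -14; T = -14 ≤ -14 — satisfied.
[7] W = -3 lies in [-4, -3] — satisfied.
[8] W × Y = -3 × (-10) = 30 — satisfied.
[9] T = -14, and -14 ≠ -12 — satisfied.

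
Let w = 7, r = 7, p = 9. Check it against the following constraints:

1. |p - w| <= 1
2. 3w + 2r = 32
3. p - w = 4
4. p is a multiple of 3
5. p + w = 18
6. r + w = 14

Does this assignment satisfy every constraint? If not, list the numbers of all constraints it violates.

The assignment fails constraints 1, 2, 3, and 5.

1. |9 - 7| = 2; 2 > 1, exceeds bound 1 — violated.
2. 3w + 2r = 3(7) + 2(7) = 35, not 32 — violated.
3. p - w = 9 - 7 = 2, not 4 — violated.
4. 9 / 3 = 3, so 3 divides 9 — OK.
5. p + w = 9 + 7 = 16, not 18 — violated.
6. r + w = 7 + 7 = 14 — OK.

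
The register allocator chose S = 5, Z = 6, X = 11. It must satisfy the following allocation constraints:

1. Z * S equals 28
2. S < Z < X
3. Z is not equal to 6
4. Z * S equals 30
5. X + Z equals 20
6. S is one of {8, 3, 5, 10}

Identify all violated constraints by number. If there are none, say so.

Constraints 1, 3, and 5 do not hold.

1. Z * S = 6 * 5 = 30, not 28  no
2. values 5 < 6 < 11  yes
3. Z = 6, but 6 is required to differ  no
4. Z * S = 6 * 5 = 30  yes
5. X + Z = 11 + 6 = 17, not 20  no
6. S = 5 is in {8, 3, 5, 10}  yes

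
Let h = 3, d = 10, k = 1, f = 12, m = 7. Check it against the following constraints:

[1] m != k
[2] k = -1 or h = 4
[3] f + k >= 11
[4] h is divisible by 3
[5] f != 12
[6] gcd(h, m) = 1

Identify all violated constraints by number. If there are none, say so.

[1] m = 7, k = 1; distinct  yes
[2] k = 1 ≠ -1 and h = 3 ≠ 4; both disjuncts false  no
[3] f + k = 12 + 1 = 13; 13 ≥ 11  yes
[4] 3 / 3 = 1, so 3 divides 3  yes
[5] f = 12, but 12 is required to differ  no
[6] gcd(3, 7) = 1  yes

The assignment fails constraints 2, 5.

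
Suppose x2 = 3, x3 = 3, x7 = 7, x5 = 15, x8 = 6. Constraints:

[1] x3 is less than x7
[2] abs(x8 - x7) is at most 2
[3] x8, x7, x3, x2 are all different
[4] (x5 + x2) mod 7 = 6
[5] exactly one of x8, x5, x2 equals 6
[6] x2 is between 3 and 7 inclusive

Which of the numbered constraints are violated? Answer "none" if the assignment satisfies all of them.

Constraints 3 and 4 do not hold.

[1] x3 = 3, x7 = 7; 3 < 7 — satisfied.
[2] abs(6 - 7) = 1; 1 ≤ 2 — satisfied.
[3] x3 = x2 = 3, not all different — violated.
[4] x5 + x2 = 18; 18 mod 7 = 4, not 6 — violated.
[5] x8=6, x5=15, x2=3; 1 of them equals 6 — satisfied.
[6] x2 = 3 lies in [3, 7] — satisfied.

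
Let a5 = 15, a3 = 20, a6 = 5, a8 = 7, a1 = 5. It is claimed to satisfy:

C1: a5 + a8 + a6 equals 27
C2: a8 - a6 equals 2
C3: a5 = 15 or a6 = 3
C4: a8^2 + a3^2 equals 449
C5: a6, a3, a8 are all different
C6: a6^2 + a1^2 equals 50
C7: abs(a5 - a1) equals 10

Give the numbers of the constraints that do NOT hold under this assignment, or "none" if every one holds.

C1: a5 + a8 + a6 = 15 + 7 + 5 = 27 — satisfied.
C2: a8 - a6 = 7 - 5 = 2 — satisfied.
C3: a5 = 15 = 15 (first disjunct) — satisfied.
C4: a8^2 + a3^2 = 7^2 + 20^2 = 49 + 400 = 449 — satisfied.
C5: values 5, 20, 7 are pairwise distinct — satisfied.
C6: a6^2 + a1^2 = 5^2 + 5^2 = 25 + 25 = 50 — satisfied.
C7: abs(15 - 5) = 10 — satisfied.

None — every constraint holds.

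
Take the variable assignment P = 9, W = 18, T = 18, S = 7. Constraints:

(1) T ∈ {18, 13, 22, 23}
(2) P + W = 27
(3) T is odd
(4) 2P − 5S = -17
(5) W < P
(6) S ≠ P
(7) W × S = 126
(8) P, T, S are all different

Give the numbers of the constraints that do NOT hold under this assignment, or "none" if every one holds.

(1) T = 18 is in {18, 13, 22, 23}  OK
(2) P + W = 9 + 18 = 27  OK
(3) T = 18 is even  FAIL
(4) 2P − 5S = 2(9) − 5(7) = -17  OK
(5) W = 18, P = 9; 18 ≥ 9 (want <)  FAIL
(6) S = 7, P = 9; distinct  OK
(7) W × S = 18 × 7 = 126  OK
(8) values 9, 18, 7 are pairwise distinct  OK

Constraints 3 and 5 are violated.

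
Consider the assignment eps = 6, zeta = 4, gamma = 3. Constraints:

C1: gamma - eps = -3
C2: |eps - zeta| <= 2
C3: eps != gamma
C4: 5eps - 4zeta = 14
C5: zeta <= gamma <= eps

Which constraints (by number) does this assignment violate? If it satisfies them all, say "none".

C1: gamma - eps = 3 - 6 = -3  ✓
C2: |6 - 4| = 2; 2 ≤ 2  ✓
C3: eps = 6, gamma = 3; distinct  ✓
C4: 5eps - 4zeta = 5(6) - 4(4) = 14  ✓
C5: values 4, 3, 6; zeta = 4 is not <= gamma = 3  ✗

The assignment fails constraint 5.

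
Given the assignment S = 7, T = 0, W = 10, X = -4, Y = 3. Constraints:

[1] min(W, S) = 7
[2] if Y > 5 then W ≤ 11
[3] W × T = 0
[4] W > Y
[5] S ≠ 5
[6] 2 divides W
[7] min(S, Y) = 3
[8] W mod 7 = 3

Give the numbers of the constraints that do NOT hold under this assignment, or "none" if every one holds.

None — every constraint holds.

[1] min(10, 7) = 7  ✔
[2] Y = 3, not > 5; antecedent false, conditional vacuously true  ✔
[3] W × T = 10 × 0 = 0  ✔
[4] W = 10, Y = 3; 10 > 3  ✔
[5] S = 7, and 7 ≠ 5  ✔
[6] 10 / 2 = 5, so 2 divides 10  ✔
[7] min(7, 3) = 3  ✔
[8] 10 mod 7 = 3  ✔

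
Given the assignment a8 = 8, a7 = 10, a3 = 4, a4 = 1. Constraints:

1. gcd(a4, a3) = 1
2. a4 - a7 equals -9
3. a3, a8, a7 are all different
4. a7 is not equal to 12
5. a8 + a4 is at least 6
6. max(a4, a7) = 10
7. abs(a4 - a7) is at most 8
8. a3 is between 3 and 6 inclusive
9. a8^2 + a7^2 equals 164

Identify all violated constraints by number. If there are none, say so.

Violated: 7.

1. gcd(1, 4) = 1  ✔
2. a4 - a7 = 1 - 10 = -9  ✔
3. values 4, 8, 10 are pairwise distinct  ✔
4. a7 = 10, and 10 ≠ 12  ✔
5. a8 + a4 = 8 + 1 = 9; 9 ≥ 6  ✔
6. max(1, 10) = 10  ✔
7. abs(1 - 10) = 9; 9 > 8, exceeds bound 8  ✘
8. a3 = 4 lies in [3, 6]  ✔
9. a8^2 + a7^2 = 8^2 + 10^2 = 64 + 100 = 164  ✔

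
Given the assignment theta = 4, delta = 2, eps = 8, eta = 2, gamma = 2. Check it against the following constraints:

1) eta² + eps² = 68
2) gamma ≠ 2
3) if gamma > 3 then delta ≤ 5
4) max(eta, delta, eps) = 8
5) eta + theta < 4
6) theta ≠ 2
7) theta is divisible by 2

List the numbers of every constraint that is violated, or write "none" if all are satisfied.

Violated: 2 and 5.

1) eta² + eps² = 2² + 8² = 4 + 64 = 68 — holds.
2) gamma = 2, but 2 is required to differ — fails.
3) gamma = 2, not > 3; antecedent false, conditional vacuously true — holds.
4) max(2, 2, 8) = 8 — holds.
5) eta + theta = 2 + 4 = 6; 6 ≥ 4, bound 4 not met — fails.
6) theta = 4, and 4 ≠ 2 — holds.
7) 4 / 2 = 2, so 2 divides 4 — holds.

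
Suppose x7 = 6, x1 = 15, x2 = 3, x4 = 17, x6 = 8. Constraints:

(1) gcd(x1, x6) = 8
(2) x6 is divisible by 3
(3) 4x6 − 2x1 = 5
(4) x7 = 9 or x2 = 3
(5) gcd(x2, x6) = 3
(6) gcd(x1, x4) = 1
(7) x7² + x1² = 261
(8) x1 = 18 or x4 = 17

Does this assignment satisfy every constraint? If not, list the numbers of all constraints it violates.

The assignment fails constraints 1, 2, 3, and 5.

(1) gcd(15, 8) = 1, not 8  false
(2) 8 = 3×2 + 2, so 3 does not divide 8  false
(3) 4x6 − 2x1 = 4(8) − 2(15) = 2, not 5  false
(4) x7 = 6 ≠ 9, but x2 = 3 = 3 (second disjunct)  true
(5) gcd(3, 8) = 1, not 3  false
(6) gcd(15, 17) = 1  true
(7) x7² + x1² = 6² + 15² = 36 + 225 = 261  true
(8) x1 = 15 ≠ 18, but x4 = 17 = 17 (second disjunct)  true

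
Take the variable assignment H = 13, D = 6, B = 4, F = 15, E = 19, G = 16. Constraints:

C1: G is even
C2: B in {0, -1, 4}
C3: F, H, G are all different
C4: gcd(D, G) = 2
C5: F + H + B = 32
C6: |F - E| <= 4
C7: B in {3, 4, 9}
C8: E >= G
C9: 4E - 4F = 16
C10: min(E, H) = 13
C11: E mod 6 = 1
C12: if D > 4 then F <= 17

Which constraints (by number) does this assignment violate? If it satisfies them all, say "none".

The assignment satisfies every constraint.

C1: G = 16 is even  yes
C2: B = 4 is in {0, -1, 4}  yes
C3: values 15, 13, 16 are pairwise distinct  yes
C4: gcd(6, 16) = 2  yes
C5: F + H + B = 15 + 13 + 4 = 32  yes
C6: |15 - 19| = 4; 4 ≤ 4  yes
C7: B = 4 is in {3, 4, 9}  yes
C8: E = 19, G = 16; 19 ≥ 16  yes
C9: 4E - 4F = 4(19) - 4(15) = 16  yes
C10: min(19, 13) = 13  yes
C11: 19 mod 6 = 1  yes
C12: D = 6 > 4, so we need F ≤ 17; F = 15 ≤ 17  yes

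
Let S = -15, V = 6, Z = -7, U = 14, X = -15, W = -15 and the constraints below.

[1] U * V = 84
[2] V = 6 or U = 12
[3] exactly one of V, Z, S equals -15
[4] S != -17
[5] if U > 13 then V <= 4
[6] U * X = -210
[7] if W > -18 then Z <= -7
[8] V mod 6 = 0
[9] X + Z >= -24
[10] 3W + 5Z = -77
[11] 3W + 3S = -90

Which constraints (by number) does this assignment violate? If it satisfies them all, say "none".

[1] U * V = 14 * 6 = 84  ✔
[2] V = 6 = 6 (first disjunct)  ✔
[3] V=6, Z=-7, S=-15; 1 of them equals -15  ✔
[4] S = -15, and -15 ≠ -17  ✔
[5] U = 14 > 13, so we need V ≤ 4; but V = 6 > 4  ✘
[6] U * X = 14 * (-15) = -210  ✔
[7] W = -15 > -18, so we need Z ≤ -7; Z = -7 ≤ -7  ✔
[8] 6 mod 6 = 0  ✔
[9] X + Z = -15 + (-7) = -22; -22 ≥ -24  ✔
[10] 3W + 5Z = 3(-15) + 5(-7) = -80, not -77  ✘
[11] 3W + 3S = 3(-15) + 3(-15) = -90  ✔

Violated: 5 and 10.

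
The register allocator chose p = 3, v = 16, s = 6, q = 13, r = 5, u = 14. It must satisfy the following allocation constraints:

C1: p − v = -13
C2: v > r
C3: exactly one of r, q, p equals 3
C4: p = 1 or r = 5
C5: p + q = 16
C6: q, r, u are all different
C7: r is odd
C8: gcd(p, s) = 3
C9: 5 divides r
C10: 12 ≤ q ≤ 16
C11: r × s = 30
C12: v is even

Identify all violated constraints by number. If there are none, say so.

None — every constraint holds.

C1: p − v = 3 − 16 = -13 — OK.
C2: v = 16, r = 5; 16 > 5 — OK.
C3: r=5, q=13, p=3; 1 of them equals 3 — OK.
C4: p = 3 ≠ 1, but r = 5 = 5 (second disjunct) — OK.
C5: p + q = 3 + 13 = 16 — OK.
C6: values 13, 5, 14 are pairwise distinct — OK.
C7: r = 5 is odd — OK.
C8: gcd(3, 6) = 3 — OK.
C9: 5 / 5 = 1, so 5 divides 5 — OK.
C10: q = 13 lies in [12, 16] — OK.
C11: r × s = 5 × 6 = 30 — OK.
C12: v = 16 is even — OK.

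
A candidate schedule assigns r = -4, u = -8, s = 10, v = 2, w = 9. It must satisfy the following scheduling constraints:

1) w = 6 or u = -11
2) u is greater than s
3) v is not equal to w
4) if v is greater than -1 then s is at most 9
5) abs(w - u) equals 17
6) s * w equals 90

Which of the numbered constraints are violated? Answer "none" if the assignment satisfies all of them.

1) w = 9 ≠ 6 and u = -8 ≠ -11; both disjuncts false  false
2) u = -8, s = 10; -8 ≤ 10 (want >)  false
3) v = 2, w = 9; distinct  true
4) v = 2 > -1, so we need s ≤ 9; but s = 10 > 9  false
5) abs(9 - (-8)) = 17  true
6) s * w = 10 * 9 = 90  true

The assignment fails constraints 1, 2, and 4.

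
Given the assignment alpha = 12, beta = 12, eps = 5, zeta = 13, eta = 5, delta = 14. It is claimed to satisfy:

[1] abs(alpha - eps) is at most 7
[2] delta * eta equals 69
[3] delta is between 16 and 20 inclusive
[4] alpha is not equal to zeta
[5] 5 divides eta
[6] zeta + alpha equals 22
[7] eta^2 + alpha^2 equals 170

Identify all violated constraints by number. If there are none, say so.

The assignment fails constraints 2, 3, 6, 7.

[1] abs(12 - 5) = 7; 7 ≤ 7 — satisfied.
[2] delta * eta = 14 * 5 = 70, not 69 — violated.
[3] delta = 14 is outside [16, 20] — violated.
[4] alpha = 12, zeta = 13; distinct — satisfied.
[5] 5 / 5 = 1, so 5 divides 5 — satisfied.
[6] zeta + alpha = 13 + 12 = 25, not 22 — violated.
[7] eta^2 + alpha^2 = 5^2 + 12^2 = 25 + 144 = 169, not 170 — violated.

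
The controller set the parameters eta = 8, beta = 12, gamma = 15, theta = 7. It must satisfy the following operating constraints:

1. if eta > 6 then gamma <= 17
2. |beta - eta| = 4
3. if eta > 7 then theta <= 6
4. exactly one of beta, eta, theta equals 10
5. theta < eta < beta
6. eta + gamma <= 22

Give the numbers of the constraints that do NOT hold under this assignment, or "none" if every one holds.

Constraints 3, 4, and 6 do not hold.

1. eta = 8 > 6, so we need gamma ≤ 17; gamma = 15 ≤ 17 — satisfied.
2. |12 - 8| = 4 — satisfied.
3. eta = 8 > 7, so we need theta ≤ 6; but theta = 7 > 6 — violated.
4. beta=12, eta=8, theta=7; 0 of them equal 10, not exactly one — violated.
5. values 7 < 8 < 12 — satisfied.
6. eta + gamma = 8 + 15 = 23; 23 > 22, bound 22 not met — violated.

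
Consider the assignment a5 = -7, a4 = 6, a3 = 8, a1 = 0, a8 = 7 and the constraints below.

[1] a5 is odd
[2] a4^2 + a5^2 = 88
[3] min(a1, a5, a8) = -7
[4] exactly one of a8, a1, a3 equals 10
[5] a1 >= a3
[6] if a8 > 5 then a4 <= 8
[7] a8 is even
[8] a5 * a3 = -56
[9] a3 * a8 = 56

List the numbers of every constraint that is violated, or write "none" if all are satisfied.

[1] a5 = -7 is odd — holds.
[2] a4^2 + a5^2 = 6^2 + (-7)^2 = 36 + 49 = 85, not 88 — does not hold.
[3] min(0, -7, 7) = -7 — holds.
[4] a8=7, a1=0, a3=8; 0 of them equal 10, not exactly one — does not hold.
[5] a1 = 0, a3 = 8; 0 < 8 (want ≥) — does not hold.
[6] a8 = 7 > 5, so we need a4 ≤ 8; a4 = 6 ≤ 8 — holds.
[7] a8 = 7 is odd — does not hold.
[8] a5 * a3 = -7 * 8 = -56 — holds.
[9] a3 * a8 = 8 * 7 = 56 — holds.

Constraints 2, 4, 5, and 7 do not hold.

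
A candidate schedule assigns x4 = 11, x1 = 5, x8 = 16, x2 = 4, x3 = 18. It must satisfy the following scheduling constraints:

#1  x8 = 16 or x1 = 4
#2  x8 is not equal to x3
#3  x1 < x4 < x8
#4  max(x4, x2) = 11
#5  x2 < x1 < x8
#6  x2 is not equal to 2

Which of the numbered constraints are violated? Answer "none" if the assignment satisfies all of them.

#1 x8 = 16 = 16 (first disjunct)  OK
#2 x8 = 16, x3 = 18; distinct  OK
#3 values 5 < 11 < 16  OK
#4 max(11, 4) = 11  OK
#5 values 4 < 5 < 16  OK
#6 x2 = 4, and 4 ≠ 2  OK

None — every constraint holds.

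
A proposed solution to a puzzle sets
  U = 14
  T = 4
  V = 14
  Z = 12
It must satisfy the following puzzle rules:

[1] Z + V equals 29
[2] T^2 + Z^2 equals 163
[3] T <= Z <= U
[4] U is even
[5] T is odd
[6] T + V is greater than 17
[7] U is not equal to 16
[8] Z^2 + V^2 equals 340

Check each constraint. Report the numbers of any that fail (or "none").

No — constraints 1, 2, and 5 are not satisfied.

[1] Z + V = 12 + 14 = 26, not 29  no
[2] T^2 + Z^2 = 4^2 + 12^2 = 16 + 144 = 160, not 163  no
[3] values 4 <= 12 <= 14  yes
[4] U = 14 is even  yes
[5] T = 4 is even  no
[6] T + V = 4 + 14 = 18; 18 > 17  yes
[7] U = 14, and 14 ≠ 16  yes
[8] Z^2 + V^2 = 12^2 + 14^2 = 144 + 196 = 340  yes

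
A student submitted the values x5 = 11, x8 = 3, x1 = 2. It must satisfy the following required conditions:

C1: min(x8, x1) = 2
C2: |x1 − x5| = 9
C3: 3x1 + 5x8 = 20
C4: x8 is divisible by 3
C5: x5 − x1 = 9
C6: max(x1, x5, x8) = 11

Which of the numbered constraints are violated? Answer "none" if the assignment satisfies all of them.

No — constraint 3 is not satisfied.

C1: min(3, 2) = 2 — OK.
C2: |2 − 11| = 9 — OK.
C3: 3x1 + 5x8 = 3(2) + 5(3) = 21, not 20 — violated.
C4: 3 / 3 = 1, so 3 divides 3 — OK.
C5: x5 − x1 = 11 − 2 = 9 — OK.
C6: max(2, 11, 3) = 11 — OK.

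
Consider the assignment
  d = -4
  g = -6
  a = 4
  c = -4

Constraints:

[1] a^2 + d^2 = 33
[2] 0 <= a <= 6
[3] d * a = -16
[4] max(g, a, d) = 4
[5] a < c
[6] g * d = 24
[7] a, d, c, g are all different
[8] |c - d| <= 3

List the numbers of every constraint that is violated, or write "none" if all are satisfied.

Violated: 1, 5, and 7.

[1] a^2 + d^2 = 4^2 + (-4)^2 = 16 + 16 = 32, not 33  false
[2] a = 4 lies in [0, 6]  true
[3] d * a = -4 * 4 = -16  true
[4] max(-6, 4, -4) = 4  true
[5] a = 4, c = -4; 4 ≥ -4 (want <)  false
[6] g * d = -6 * (-4) = 24  true
[7] d = c = -4, not all different  false
[8] |-4 - (-4)| = 0; 0 ≤ 3  true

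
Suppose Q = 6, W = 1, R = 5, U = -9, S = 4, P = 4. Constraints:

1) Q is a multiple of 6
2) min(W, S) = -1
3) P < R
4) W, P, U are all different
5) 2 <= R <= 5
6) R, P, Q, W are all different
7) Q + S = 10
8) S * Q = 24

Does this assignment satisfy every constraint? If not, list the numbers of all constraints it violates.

Constraint 2 does not hold.

1) 6 / 6 = 1, so 6 divides 6 — holds.
2) min(1, 4) = 1, not -1 — does not hold.
3) P = 4, R = 5; 4 < 5 — holds.
4) values 1, 4, -9 are pairwise distinct — holds.
5) R = 5 lies in [2, 5] — holds.
6) values 5, 4, 6, 1 are pairwise distinct — holds.
7) Q + S = 6 + 4 = 10 — holds.
8) S * Q = 4 * 6 = 24 — holds.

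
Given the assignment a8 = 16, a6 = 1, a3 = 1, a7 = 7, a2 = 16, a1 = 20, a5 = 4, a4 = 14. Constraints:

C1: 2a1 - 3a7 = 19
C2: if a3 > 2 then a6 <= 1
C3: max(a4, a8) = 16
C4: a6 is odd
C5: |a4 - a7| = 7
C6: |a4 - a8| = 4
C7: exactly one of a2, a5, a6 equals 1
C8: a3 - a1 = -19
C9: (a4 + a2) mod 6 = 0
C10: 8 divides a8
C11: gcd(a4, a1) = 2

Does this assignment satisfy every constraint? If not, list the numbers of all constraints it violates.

The assignment fails constraint 6.

C1: 2a1 - 3a7 = 2(20) - 3(7) = 19  ✔
C2: a3 = 1, not > 2; antecedent false, conditional vacuously true  ✔
C3: max(14, 16) = 16  ✔
C4: a6 = 1 is odd  ✔
C5: |14 - 7| = 7  ✔
C6: |14 - 16| = 2, not 4  ✘
C7: a2=16, a5=4, a6=1; 1 of them equals 1  ✔
C8: a3 - a1 = 1 - 20 = -19  ✔
C9: a4 + a2 = 30; 30 mod 6 = 0  ✔
C10: 16 / 8 = 2, so 8 divides 16  ✔
C11: gcd(14, 20) = 2  ✔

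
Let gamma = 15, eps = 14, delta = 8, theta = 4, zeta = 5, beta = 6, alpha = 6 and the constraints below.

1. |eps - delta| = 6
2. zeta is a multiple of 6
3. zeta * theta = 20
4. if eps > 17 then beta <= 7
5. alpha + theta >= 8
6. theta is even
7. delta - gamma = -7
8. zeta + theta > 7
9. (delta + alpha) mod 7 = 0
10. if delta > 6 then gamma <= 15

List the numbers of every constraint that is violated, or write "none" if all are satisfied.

1. |14 - 8| = 6  true
2. 5 = 6*0 + 5, so 6 does not divide 5  false
3. zeta * theta = 5 * 4 = 20  true
4. eps = 14, not > 17; antecedent false, conditional vacuously true  true
5. alpha + theta = 6 + 4 = 10; 10 ≥ 8  true
6. theta = 4 is even  true
7. delta - gamma = 8 - 15 = -7  true
8. zeta + theta = 5 + 4 = 9; 9 > 7  true
9. delta + alpha = 14; 14 mod 7 = 0  true
10. delta = 8 > 6, so we need gamma ≤ 15; gamma = 15 ≤ 15  true

Violated: 2.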